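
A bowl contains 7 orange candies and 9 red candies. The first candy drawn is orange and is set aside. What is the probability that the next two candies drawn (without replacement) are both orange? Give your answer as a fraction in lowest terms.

1/7

After the first draw, 6 of the remaining 15 candies are orange.
P = 6/15 × 5/14 = 30/210 = 1/7.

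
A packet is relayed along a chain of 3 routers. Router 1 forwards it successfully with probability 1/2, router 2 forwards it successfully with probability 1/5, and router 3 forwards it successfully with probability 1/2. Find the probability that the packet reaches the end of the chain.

1/20

Multiplying along the chain,
P = 1/2 × 1/5 × 1/2 = 1/20.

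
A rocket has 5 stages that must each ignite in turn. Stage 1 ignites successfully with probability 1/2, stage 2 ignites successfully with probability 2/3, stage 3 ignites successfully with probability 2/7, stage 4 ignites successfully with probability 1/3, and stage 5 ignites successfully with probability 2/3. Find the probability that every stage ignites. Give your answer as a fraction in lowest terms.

4/189

Multiplying along the chain,
P = 1/2 × 2/3 × 2/7 × 1/3 × 2/3 = 8/378 = 4/189.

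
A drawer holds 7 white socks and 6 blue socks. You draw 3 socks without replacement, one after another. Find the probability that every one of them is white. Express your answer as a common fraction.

35/286

P(all white) = 7/13 × 6/12 × 5/11 = 210/1716 = 35/286.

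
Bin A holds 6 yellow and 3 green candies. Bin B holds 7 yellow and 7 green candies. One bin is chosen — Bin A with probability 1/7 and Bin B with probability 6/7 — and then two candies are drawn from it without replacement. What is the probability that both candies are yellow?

From Bin A: P(both yellow) = (6/9)(5/8) = 5/12.
From Bin B: P(both yellow) = (7/14)(6/13) = 3/13.
Total probability = (1/7)(5/12) + (6/7)(3/13) = 281/1092.

281/1092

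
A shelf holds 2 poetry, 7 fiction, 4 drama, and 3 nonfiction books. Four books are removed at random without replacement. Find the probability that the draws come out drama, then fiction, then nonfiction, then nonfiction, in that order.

1/260

Each draw changes the counts, so multiply the conditional probabilities along the sequence:
P = 4/16 × 7/15 × 3/14 × 2/13 = 168/43680 = 1/260.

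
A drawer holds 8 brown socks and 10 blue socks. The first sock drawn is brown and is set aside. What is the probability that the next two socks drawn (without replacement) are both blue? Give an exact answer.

45/136

With the first sock removed, 10 blue remain out of 17.
P = 10/17 × 9/16 = 90/272 = 45/136.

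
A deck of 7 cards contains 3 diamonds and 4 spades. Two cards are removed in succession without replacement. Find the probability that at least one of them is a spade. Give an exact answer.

P(no spades) = 3/7 × 2/6 = 6/42 = 1/7.
P(at least one) = 1 − 1/7 = 6/7.

6/7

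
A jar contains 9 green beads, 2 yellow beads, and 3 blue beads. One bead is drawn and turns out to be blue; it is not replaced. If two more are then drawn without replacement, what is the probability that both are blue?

After the first draw, 2 of the remaining 13 beads are blue.
P = 2/13 × 1/12 = 2/156 = 1/78.

1/78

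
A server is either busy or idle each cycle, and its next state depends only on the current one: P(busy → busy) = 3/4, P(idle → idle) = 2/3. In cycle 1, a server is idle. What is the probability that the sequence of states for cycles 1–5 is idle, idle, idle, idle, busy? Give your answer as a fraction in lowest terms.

Cycle 1 is given. For each transition, use the conditional probability from the current state:
P(idle | idle) = 2/3; P(idle | idle) = 2/3; P(idle | idle) = 2/3; P(busy | idle) = 1/3.
P = 2/3 × 2/3 × 2/3 × 1/3 = 8/81.

8/81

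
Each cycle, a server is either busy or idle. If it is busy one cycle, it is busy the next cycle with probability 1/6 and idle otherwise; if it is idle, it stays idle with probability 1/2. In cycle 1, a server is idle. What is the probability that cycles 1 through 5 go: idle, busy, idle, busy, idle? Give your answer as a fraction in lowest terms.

25/144

Cycle 1 is given. For each transition, use the conditional probability from the current state:
P(busy | idle) = 1/2; P(idle | busy) = 5/6; P(busy | idle) = 1/2; P(idle | busy) = 5/6.
P = 1/2 × 5/6 × 1/2 × 5/6 = 25/144.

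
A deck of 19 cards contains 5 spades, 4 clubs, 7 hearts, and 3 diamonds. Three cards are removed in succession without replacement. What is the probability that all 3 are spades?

P = 5/19 × 4/18 × 3/17 = 60/5814 = 10/969.

10/969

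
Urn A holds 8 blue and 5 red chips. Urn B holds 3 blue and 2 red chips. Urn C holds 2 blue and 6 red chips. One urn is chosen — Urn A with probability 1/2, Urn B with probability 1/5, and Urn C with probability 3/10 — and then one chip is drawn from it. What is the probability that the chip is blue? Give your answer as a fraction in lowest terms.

From Urn A: P(blue) = 8/13.
From Urn B: P(blue) = 3/5.
From Urn C: P(blue) = 2/8.
Total probability = (1/2)(8/13) + (1/5)(3/5) + (3/10)(2/8) = 1307/2600.

1307/2600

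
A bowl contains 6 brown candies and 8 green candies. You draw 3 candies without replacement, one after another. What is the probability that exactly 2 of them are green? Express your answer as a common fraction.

6/13

One ordering (green drawn first) has probability 8/14 × 7/13 × 6/12 = 336/2184 = 2/13.
There are C(3,2) = 3 such orderings, each equally likely, so P = 3 × 2/13 = 6/13.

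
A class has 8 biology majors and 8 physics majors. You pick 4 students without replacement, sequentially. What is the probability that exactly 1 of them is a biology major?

One ordering (a biology major drawn first) has probability 8/16 × 8/15 × 7/14 × 6/13 = 2688/43680 = 4/65.
There are C(4,1) = 4 such orderings, each equally likely, so P = 4 × 4/65 = 16/65.

16/65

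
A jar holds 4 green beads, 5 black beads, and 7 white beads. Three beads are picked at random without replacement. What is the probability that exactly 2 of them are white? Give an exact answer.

27/80

One ordering (white drawn first) has probability 7/16 × 6/15 × 9/14 = 378/3360 = 9/80.
There are C(3,2) = 3 such orderings, each equally likely, so P = 3 × 9/80 = 27/80.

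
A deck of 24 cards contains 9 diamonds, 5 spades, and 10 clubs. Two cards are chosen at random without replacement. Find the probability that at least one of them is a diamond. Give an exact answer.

P(no diamonds) = 15/24 × 14/23 = 210/552 = 35/92.
P(at least one) = 1 − 35/92 = 57/92.

57/92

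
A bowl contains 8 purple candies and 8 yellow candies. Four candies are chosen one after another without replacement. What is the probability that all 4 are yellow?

1/26

P(every draw is yellow) = 8/16 × 7/15 × 6/14 × 5/13 = 1680/43680 = 1/26.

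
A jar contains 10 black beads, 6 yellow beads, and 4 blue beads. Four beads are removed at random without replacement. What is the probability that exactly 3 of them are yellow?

56/969

One ordering (yellow drawn first) has probability 6/20 × 5/19 × 4/18 × 14/17 = 1680/116280 = 14/969.
There are C(4,3) = 4 such orderings, each equally likely, so P = 4 × 14/969 = 56/969.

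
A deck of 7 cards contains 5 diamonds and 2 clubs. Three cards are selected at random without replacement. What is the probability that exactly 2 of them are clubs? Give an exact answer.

1/7

One ordering (clubs drawn first) has probability 2/7 × 1/6 × 5/5 = 10/210 = 1/21.
There are C(3,2) = 3 such orderings, each equally likely, so P = 3 × 1/21 = 1/7.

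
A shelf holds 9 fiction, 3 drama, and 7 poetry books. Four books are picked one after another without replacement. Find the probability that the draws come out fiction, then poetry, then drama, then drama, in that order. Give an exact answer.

Chain rule:
P = 9/19 × 7/18 × 3/17 × 2/16 = 378/93024 = 21/5168.

21/5168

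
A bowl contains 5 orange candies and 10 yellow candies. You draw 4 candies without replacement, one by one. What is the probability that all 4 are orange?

1/273

P(all orange) = 5/15 × 4/14 × 3/13 × 2/12 = 120/32760 = 1/273.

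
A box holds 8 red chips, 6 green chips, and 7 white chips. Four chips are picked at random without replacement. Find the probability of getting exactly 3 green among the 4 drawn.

One ordering (green drawn first) has probability 6/21 × 5/20 × 4/19 × 15/18 = 1800/143640 = 5/399.
There are C(4,3) = 4 such orderings, each equally likely, so P = 4 × 5/399 = 20/399.

20/399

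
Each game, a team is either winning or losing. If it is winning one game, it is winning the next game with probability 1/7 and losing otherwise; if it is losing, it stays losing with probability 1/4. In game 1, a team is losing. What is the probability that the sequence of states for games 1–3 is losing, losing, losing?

Game 1 is given. For each transition, use the conditional probability from the current state:
P(losing | losing) = 1/4; P(losing | losing) = 1/4.
P = 1/4 × 1/4 = 1/16.

1/16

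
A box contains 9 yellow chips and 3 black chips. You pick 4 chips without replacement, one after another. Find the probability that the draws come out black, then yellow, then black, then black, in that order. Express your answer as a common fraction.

Multiply the probability of each draw given the previous ones:
P = 3/12 × 9/11 × 2/10 × 1/9 = 54/11880 = 1/220.

1/220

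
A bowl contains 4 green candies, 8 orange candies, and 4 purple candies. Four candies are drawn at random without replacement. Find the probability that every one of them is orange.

1/26

P(every draw is orange) = 8/16 × 7/15 × 6/14 × 5/13 = 1680/43680 = 1/26.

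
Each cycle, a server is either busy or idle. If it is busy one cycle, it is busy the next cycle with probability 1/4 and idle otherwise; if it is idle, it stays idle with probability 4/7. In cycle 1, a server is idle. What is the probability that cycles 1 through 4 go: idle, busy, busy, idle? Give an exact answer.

9/112

Cycle 1 is given. For each transition, use the conditional probability from the current state:
P(busy | idle) = 3/7; P(busy | busy) = 1/4; P(idle | busy) = 3/4.
P = 3/7 × 1/4 × 3/4 = 9/112.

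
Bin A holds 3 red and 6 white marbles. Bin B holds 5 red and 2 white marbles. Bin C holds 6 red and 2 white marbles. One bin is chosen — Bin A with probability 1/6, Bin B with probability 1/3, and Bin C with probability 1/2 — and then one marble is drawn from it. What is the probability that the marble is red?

337/504

From Bin A: P(red) = 3/9.
From Bin B: P(red) = 5/7.
From Bin C: P(red) = 6/8.
Total probability = (1/6)(3/9) + (1/3)(5/7) + (1/2)(6/8) = 337/504.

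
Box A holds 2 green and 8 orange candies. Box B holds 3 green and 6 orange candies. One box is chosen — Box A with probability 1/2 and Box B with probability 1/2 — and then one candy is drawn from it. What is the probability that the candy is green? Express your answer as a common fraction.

From Box A: P(green) = 2/10.
From Box B: P(green) = 3/9.
Total probability = (1/2)(2/10) + (1/2)(3/9) = 4/15.

4/15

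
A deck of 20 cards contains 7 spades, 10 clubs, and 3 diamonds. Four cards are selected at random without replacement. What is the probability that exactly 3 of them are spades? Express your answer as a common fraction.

One ordering (spades drawn first) has probability 7/20 × 6/19 × 5/18 × 13/17 = 2730/116280 = 91/3876.
There are C(4,3) = 4 such orderings, each equally likely, so P = 4 × 91/3876 = 91/969.

91/969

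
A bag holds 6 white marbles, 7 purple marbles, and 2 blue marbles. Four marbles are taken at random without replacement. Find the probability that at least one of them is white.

59/65

P(no white) = 9/15 × 8/14 × 7/13 × 6/12 = 3024/32760 = 6/65.
P(at least one) = 1 − 6/65 = 59/65.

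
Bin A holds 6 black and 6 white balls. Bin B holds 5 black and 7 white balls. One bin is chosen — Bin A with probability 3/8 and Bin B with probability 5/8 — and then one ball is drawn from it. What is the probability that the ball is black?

From Bin A: P(black) = 6/12.
From Bin B: P(black) = 5/12.
Total probability = (3/8)(6/12) + (5/8)(5/12) = 43/96.

43/96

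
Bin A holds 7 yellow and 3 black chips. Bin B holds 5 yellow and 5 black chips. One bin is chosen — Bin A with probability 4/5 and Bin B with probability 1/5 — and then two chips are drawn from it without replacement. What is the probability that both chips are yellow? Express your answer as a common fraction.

94/225

From Bin A: P(both yellow) = (7/10)(6/9) = 7/15.
From Bin B: P(both yellow) = (5/10)(4/9) = 2/9.
Total probability = (4/5)(7/15) + (1/5)(2/9) = 94/225.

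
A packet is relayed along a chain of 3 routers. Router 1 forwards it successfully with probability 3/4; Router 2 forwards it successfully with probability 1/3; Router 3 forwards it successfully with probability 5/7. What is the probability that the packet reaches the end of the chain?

5/28

Multiplying along the chain,
P = 3/4 × 1/3 × 5/7 = 15/84 = 5/28.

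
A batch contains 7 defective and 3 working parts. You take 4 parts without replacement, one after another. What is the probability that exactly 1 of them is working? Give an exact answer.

1/2

One ordering (working drawn first) has probability 3/10 × 7/9 × 6/8 × 5/7 = 630/5040 = 1/8.
There are C(4,1) = 4 such orderings, each equally likely, so P = 4 × 1/8 = 1/2.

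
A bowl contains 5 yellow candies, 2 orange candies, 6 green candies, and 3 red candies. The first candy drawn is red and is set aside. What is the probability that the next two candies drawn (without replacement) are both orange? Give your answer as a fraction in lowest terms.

After the first draw, 2 of the remaining 15 candies are orange.
P = 2/15 × 1/14 = 2/210 = 1/105.

1/105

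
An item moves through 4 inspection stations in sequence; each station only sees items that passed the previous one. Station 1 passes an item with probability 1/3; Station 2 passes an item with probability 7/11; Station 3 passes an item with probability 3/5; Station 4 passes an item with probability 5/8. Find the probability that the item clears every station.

7/88

Each stage is reached only if all earlier stages succeed, so
P = 1/3 × 7/11 × 3/5 × 5/8 = 105/1320 = 7/88.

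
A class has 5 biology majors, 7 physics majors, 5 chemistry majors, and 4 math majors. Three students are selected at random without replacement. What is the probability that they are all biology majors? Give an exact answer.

1/133

P = 5/21 × 4/20 × 3/19 = 60/7980 = 1/133.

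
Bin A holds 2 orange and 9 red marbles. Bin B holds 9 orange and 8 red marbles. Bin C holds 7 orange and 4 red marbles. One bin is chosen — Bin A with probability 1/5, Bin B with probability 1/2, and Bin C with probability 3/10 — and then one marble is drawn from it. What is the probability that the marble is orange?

92/187

From Bin A: P(orange) = 2/11.
From Bin B: P(orange) = 9/17.
From Bin C: P(orange) = 7/11.
Total probability = (1/5)(2/11) + (1/2)(9/17) + (3/10)(7/11) = 92/187.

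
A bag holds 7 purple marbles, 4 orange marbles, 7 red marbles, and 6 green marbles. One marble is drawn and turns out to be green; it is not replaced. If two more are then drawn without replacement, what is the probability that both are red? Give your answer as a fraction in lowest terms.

With the first marble removed, 7 red remain out of 23.
P = 7/23 × 6/22 = 42/506 = 21/253.

21/253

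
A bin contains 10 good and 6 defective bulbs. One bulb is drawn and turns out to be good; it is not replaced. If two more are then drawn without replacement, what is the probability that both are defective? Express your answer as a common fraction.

1/7

With the first bulb removed, 6 defective remain out of 15.
P = 6/15 × 5/14 = 30/210 = 1/7.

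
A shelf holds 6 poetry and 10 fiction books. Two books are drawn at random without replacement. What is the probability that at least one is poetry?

P(no poetry) = 10/16 × 9/15 = 90/240 = 3/8.
P(at least one) = 1 − 3/8 = 5/8.

5/8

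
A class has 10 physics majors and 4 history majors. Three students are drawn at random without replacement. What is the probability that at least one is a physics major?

90/91

P(no physics majors) = 4/14 × 3/13 × 2/12 = 24/2184 = 1/91.
P(at least one) = 1 − 1/91 = 90/91.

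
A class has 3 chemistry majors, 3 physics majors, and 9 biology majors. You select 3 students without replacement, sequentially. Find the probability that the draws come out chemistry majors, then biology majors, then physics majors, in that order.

27/910

Multiply the probability of each draw given the previous ones:
P = 3/15 × 9/14 × 3/13 = 81/2730 = 27/910.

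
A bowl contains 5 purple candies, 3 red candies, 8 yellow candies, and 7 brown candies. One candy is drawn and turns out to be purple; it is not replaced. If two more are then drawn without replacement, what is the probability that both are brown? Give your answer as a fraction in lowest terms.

With the first candy removed, 7 brown remain out of 22.
P = 7/22 × 6/21 = 42/462 = 1/11.

1/11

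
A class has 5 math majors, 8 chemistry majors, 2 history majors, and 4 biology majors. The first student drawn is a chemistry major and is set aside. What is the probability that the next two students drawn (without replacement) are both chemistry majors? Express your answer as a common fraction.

With the first student removed, 7 chemistry majors remain out of 18.
P = 7/18 × 6/17 = 42/306 = 7/51.

7/51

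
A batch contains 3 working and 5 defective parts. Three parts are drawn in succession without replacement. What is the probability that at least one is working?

23/28

P(no working) = 5/8 × 4/7 × 3/6 = 60/336 = 5/28.
P(at least one) = 1 − 5/28 = 23/28.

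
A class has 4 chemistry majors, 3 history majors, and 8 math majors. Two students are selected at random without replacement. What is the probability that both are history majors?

P = 3/15 × 2/14 = 6/210 = 1/35.

1/35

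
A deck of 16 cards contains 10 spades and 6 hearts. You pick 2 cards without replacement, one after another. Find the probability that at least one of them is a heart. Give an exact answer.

P(no hearts) = 10/16 × 9/15 = 90/240 = 3/8.
P(at least one) = 1 − 3/8 = 5/8.

5/8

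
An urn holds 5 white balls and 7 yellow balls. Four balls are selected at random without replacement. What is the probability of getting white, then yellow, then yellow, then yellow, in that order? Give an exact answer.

35/396

Each draw changes the counts, so multiply the conditional probabilities along the sequence:
P = 5/12 × 7/11 × 6/10 × 5/9 = 1050/11880 = 35/396.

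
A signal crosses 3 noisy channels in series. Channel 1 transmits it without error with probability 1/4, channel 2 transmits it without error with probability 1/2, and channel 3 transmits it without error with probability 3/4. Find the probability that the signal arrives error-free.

Multiplying along the chain,
P = 1/4 × 1/2 × 3/4 = 3/32.

3/32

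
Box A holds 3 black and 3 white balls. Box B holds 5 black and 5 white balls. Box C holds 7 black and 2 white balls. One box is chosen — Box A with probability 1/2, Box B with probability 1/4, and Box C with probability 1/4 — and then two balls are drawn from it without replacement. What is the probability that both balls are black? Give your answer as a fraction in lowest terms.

217/720

From Box A: P(both black) = (3/6)(2/5) = 1/5.
From Box B: P(both black) = (5/10)(4/9) = 2/9.
From Box C: P(both black) = (7/9)(6/8) = 7/12.
Total probability = (1/2)(1/5) + (1/4)(2/9) + (1/4)(7/12) = 217/720.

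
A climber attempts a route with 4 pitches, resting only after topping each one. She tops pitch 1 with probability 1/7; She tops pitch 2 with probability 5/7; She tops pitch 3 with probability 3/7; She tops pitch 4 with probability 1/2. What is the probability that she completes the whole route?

15/686

Each stage is reached only if all earlier stages succeed, so
P = 1/7 × 5/7 × 3/7 × 1/2 = 15/686.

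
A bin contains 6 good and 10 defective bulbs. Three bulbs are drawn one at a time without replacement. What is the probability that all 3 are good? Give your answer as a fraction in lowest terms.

P(all good) = 6/16 × 5/15 × 4/14 = 120/3360 = 1/28.

1/28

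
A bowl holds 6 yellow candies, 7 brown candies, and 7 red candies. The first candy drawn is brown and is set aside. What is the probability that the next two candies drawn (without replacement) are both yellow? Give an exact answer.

5/57

After the first draw, 6 of the remaining 19 candies are yellow.
P = 6/19 × 5/18 = 30/342 = 5/57.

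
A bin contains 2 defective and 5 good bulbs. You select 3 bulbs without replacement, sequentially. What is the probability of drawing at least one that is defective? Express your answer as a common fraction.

P(no defective) = 5/7 × 4/6 × 3/5 = 60/210 = 2/7.
P(at least one) = 1 − 2/7 = 5/7.

5/7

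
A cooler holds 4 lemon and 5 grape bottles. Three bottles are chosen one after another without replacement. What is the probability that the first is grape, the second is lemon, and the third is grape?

10/63

Multiply the probability of each draw given the previous ones:
P = 5/9 × 4/8 × 4/7 = 80/504 = 10/63.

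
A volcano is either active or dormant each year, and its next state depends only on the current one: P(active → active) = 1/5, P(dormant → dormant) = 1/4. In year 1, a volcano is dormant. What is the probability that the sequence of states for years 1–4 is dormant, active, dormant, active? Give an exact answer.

Year 1 is given. For each transition, use the conditional probability from the current state:
P(active | dormant) = 3/4; P(dormant | active) = 4/5; P(active | dormant) = 3/4.
P = 3/4 × 4/5 × 3/4 = 36/80 = 9/20.

9/20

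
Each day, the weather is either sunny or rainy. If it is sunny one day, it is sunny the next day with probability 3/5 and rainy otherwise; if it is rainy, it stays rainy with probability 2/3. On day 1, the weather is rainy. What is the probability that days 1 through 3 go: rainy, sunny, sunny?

1/5

Day 1 is given. For each transition, use the conditional probability from the current state:
P(sunny | rainy) = 1/3; P(sunny | sunny) = 3/5.
P = 1/3 × 3/5 = 3/15 = 1/5.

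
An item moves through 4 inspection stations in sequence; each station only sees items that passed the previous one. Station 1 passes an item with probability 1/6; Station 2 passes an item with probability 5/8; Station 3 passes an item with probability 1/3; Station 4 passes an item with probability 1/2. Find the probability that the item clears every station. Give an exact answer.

5/288

Each stage is reached only if all earlier stages succeed, so
P = 1/6 × 5/8 × 1/3 × 1/2 = 5/288.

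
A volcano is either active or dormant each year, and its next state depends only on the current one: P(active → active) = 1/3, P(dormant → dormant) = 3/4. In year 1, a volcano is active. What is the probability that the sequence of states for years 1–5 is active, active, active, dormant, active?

Year 1 is given. For each transition, use the conditional probability from the current state:
P(active | active) = 1/3; P(active | active) = 1/3; P(dormant | active) = 2/3; P(active | dormant) = 1/4.
P = 1/3 × 1/3 × 2/3 × 1/4 = 2/108 = 1/54.

1/54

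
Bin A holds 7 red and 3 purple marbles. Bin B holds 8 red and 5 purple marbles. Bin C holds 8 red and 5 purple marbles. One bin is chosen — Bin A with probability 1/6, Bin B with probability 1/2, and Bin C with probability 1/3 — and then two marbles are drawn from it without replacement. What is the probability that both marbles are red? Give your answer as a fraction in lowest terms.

From Bin A: P(both red) = (7/10)(6/9) = 7/15.
From Bin B: P(both red) = (8/13)(7/12) = 14/39.
From Bin C: P(both red) = (8/13)(7/12) = 14/39.
Total probability = (1/6)(7/15) + (1/2)(14/39) + (1/3)(14/39) = 49/130.

49/130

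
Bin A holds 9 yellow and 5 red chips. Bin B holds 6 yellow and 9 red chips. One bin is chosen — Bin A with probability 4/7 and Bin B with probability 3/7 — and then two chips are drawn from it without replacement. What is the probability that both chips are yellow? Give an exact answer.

From Bin A: P(both yellow) = (9/14)(8/13) = 36/91.
From Bin B: P(both yellow) = (6/15)(5/14) = 1/7.
Total probability = (4/7)(36/91) + (3/7)(1/7) = 183/637.

183/637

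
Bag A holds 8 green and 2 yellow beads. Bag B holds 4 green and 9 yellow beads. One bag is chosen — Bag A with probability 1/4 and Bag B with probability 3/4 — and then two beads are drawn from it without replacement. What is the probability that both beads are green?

499/2340

From Bag A: P(both green) = (8/10)(7/9) = 28/45.
From Bag B: P(both green) = (4/13)(3/12) = 1/13.
Total probability = (1/4)(28/45) + (3/4)(1/13) = 499/2340.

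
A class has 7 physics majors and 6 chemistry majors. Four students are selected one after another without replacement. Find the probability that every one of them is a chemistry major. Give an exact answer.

P(every draw is a chemistry major) = 6/13 × 5/12 × 4/11 × 3/10 = 360/17160 = 3/143.

3/143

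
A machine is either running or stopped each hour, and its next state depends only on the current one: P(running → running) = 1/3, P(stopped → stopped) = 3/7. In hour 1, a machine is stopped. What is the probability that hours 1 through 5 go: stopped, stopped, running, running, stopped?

Hour 1 is given. For each transition, use the conditional probability from the current state:
P(stopped | stopped) = 3/7; P(running | stopped) = 4/7; P(running | running) = 1/3; P(stopped | running) = 2/3.
P = 3/7 × 4/7 × 1/3 × 2/3 = 24/441 = 8/147.

8/147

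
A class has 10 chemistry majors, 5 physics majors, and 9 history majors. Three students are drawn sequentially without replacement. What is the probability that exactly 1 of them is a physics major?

One ordering (a physics major drawn first) has probability 5/24 × 19/23 × 18/22 = 1710/12144 = 285/2024.
There are C(3,1) = 3 such orderings, each equally likely, so P = 3 × 285/2024 = 855/2024.

855/2024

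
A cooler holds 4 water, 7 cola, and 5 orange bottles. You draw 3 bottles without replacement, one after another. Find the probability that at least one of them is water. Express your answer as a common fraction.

17/28

P(no water) = 12/16 × 11/15 × 10/14 = 1320/3360 = 11/28.
P(at least one) = 1 − 11/28 = 17/28.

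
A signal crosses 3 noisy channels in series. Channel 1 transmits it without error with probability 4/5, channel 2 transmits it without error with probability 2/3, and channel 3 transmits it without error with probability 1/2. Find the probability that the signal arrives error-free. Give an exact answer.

Each stage is reached only if all earlier stages succeed, so
P = 4/5 × 2/3 × 1/2 = 8/30 = 4/15.

4/15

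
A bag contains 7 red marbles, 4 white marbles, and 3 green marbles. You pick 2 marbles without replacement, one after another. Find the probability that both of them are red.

P = 7/14 × 6/13 = 42/182 = 3/13.

3/13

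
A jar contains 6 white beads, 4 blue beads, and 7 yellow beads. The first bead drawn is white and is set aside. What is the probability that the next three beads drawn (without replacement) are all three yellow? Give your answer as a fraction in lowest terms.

After the first draw, 7 of the remaining 16 beads are yellow.
P = 7/16 × 6/15 × 5/14 = 210/3360 = 1/16.

1/16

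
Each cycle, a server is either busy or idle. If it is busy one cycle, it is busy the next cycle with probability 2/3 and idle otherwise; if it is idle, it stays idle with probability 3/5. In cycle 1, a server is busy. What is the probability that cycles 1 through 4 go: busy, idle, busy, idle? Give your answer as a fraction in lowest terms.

Cycle 1 is given. For each transition, use the conditional probability from the current state:
P(idle | busy) = 1/3; P(busy | idle) = 2/5; P(idle | busy) = 1/3.
P = 1/3 × 2/5 × 1/3 = 2/45.

2/45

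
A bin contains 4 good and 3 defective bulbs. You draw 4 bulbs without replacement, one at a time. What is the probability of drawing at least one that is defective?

P(no defective) = 4/7 × 3/6 × 2/5 × 1/4 = 24/840 = 1/35.
P(at least one) = 1 − 1/35 = 34/35.

34/35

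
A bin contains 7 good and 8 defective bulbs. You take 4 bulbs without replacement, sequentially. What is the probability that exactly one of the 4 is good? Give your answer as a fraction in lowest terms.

One ordering (good drawn first) has probability 7/15 × 8/14 × 7/13 × 6/12 = 2352/32760 = 14/195.
There are C(4,1) = 4 such orderings, each equally likely, so P = 4 × 14/195 = 56/195.

56/195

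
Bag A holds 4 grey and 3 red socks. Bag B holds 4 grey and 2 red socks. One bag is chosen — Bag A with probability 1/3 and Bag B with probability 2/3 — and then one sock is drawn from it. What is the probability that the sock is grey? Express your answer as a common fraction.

40/63

From Bag A: P(grey) = 4/7.
From Bag B: P(grey) = 4/6.
Total probability = (1/3)(4/7) + (2/3)(4/6) = 40/63.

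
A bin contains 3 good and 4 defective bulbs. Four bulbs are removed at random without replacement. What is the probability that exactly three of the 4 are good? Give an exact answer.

4/35

One ordering (good drawn first) has probability 3/7 × 2/6 × 1/5 × 4/4 = 24/840 = 1/35.
There are C(4,3) = 4 such orderings, each equally likely, so P = 4 × 1/35 = 4/35.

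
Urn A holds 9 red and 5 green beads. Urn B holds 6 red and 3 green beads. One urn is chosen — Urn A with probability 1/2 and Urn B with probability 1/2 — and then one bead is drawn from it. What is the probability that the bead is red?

55/84

From Urn A: P(red) = 9/14.
From Urn B: P(red) = 6/9.
Total probability = (1/2)(9/14) + (1/2)(6/9) = 55/84.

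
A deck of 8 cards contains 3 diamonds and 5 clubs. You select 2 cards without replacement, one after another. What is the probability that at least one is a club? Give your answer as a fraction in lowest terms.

25/28

P(no clubs) = 3/8 × 2/7 = 6/56 = 3/28.
P(at least one) = 1 − 3/28 = 25/28.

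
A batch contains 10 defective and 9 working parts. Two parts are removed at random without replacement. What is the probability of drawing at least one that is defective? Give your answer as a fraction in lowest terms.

P(no defective) = 9/19 × 8/18 = 72/342 = 4/19.
P(at least one) = 1 − 4/19 = 15/19.

15/19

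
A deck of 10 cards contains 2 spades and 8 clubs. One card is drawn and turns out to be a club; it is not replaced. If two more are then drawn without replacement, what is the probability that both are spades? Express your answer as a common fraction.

After the first draw, 2 of the remaining 9 cards are spades.
P = 2/9 × 1/8 = 2/72 = 1/36.

1/36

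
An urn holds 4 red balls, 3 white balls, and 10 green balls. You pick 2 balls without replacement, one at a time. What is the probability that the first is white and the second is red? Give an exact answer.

3/68

Chain rule:
P = 3/17 × 4/16 = 12/272 = 3/68.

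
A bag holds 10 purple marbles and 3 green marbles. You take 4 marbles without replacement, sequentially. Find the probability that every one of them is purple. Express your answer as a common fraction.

P(all purple) = 10/13 × 9/12 × 8/11 × 7/10 = 5040/17160 = 42/143.

42/143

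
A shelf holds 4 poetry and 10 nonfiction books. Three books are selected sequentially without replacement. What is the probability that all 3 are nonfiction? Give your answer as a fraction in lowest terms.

30/91

P(all nonfiction) = 10/14 × 9/13 × 8/12 = 720/2184 = 30/91.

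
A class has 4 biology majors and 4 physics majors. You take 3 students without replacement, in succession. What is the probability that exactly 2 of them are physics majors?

3/7

One ordering (physics majors drawn first) has probability 4/8 × 3/7 × 4/6 = 48/336 = 1/7.
There are C(3,2) = 3 such orderings, each equally likely, so P = 3 × 1/7 = 3/7.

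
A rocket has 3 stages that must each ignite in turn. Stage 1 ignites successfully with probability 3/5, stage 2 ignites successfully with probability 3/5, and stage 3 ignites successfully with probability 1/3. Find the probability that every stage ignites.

3/25

Multiplying along the chain,
P = 3/5 × 3/5 × 1/3 = 9/75 = 3/25.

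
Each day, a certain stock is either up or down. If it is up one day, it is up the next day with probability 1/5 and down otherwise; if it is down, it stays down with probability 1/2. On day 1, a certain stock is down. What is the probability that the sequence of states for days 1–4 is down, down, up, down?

1/5

Day 1 is given. For each transition, use the conditional probability from the current state:
P(down | down) = 1/2; P(up | down) = 1/2; P(down | up) = 4/5.
P = 1/2 × 1/2 × 4/5 = 4/20 = 1/5.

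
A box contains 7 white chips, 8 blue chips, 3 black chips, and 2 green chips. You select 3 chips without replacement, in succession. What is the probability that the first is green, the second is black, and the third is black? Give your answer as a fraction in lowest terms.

Each draw changes the counts, so multiply the conditional probabilities along the sequence:
P = 2/20 × 3/19 × 2/18 = 12/6840 = 1/570.

1/570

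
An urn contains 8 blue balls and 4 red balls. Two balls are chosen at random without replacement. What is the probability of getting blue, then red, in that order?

8/33

Multiply the probability of each draw given the previous ones:
P = 8/12 × 4/11 = 32/132 = 8/33.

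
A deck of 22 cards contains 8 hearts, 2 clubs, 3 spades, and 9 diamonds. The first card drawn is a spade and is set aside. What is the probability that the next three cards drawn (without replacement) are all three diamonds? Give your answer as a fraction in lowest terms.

After the first draw, 9 of the remaining 21 cards are diamonds.
P = 9/21 × 8/20 × 7/19 = 504/7980 = 6/95.

6/95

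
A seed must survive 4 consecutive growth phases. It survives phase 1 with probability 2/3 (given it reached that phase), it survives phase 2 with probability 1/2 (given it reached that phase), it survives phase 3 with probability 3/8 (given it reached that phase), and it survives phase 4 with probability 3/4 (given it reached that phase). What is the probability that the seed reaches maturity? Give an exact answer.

Each stage is reached only if all earlier stages succeed, so
P = 2/3 × 1/2 × 3/8 × 3/4 = 18/192 = 3/32.

3/32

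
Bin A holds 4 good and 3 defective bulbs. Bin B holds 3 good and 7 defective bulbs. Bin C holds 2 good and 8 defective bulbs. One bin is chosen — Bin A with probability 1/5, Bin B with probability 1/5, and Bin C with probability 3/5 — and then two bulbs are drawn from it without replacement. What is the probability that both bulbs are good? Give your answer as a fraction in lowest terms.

From Bin A: P(both good) = (4/7)(3/6) = 2/7.
From Bin B: P(both good) = (3/10)(2/9) = 1/15.
From Bin C: P(both good) = (2/10)(1/9) = 1/45.
Total probability = (1/5)(2/7) + (1/5)(1/15) + (3/5)(1/45) = 44/525.

44/525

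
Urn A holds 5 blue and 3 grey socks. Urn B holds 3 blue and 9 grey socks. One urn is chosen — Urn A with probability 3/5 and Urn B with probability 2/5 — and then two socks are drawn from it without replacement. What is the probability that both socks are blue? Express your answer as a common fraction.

179/770

From Urn A: P(both blue) = (5/8)(4/7) = 5/14.
From Urn B: P(both blue) = (3/12)(2/11) = 1/22.
Total probability = (3/5)(5/14) + (2/5)(1/22) = 179/770.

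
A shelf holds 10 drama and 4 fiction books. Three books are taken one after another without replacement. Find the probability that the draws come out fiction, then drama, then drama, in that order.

Each draw changes the counts, so multiply the conditional probabilities along the sequence:
P = 4/14 × 10/13 × 9/12 = 360/2184 = 15/91.

15/91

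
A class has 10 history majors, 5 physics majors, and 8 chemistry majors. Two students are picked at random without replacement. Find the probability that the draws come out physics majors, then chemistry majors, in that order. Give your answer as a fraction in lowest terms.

Chain rule:
P = 5/23 × 8/22 = 40/506 = 20/253.

20/253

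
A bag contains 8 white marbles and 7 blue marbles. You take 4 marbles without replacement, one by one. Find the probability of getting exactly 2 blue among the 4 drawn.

One ordering (blue drawn first) has probability 7/15 × 6/14 × 8/13 × 7/12 = 2352/32760 = 14/195.
There are C(4,2) = 6 such orderings, each equally likely, so P = 6 × 14/195 = 28/65.

28/65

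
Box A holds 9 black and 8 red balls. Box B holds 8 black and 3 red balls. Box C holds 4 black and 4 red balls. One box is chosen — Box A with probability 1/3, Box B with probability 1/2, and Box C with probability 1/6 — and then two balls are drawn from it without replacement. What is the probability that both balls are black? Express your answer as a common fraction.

9909/26180

From Box A: P(both black) = (9/17)(8/16) = 9/34.
From Box B: P(both black) = (8/11)(7/10) = 28/55.
From Box C: P(both black) = (4/8)(3/7) = 3/14.
Total probability = (1/3)(9/34) + (1/2)(28/55) + (1/6)(3/14) = 9909/26180.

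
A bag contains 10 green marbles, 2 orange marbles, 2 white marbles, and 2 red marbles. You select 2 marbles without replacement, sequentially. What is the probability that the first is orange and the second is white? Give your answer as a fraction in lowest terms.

1/60

Chain rule:
P = 2/16 × 2/15 = 4/240 = 1/60.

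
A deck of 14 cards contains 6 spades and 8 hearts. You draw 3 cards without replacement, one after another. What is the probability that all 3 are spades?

P = 6/14 × 5/13 × 4/12 = 120/2184 = 5/91.

5/91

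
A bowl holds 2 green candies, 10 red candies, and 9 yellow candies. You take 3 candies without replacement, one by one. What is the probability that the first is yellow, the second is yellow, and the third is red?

Multiply the probability of each draw given the previous ones:
P = 9/21 × 8/20 × 10/19 = 720/7980 = 12/133.

12/133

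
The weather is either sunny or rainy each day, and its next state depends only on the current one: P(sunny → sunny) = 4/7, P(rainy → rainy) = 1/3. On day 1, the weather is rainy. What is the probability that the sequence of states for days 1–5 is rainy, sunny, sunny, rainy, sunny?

Day 1 is given. For each transition, use the conditional probability from the current state:
P(sunny | rainy) = 2/3; P(sunny | sunny) = 4/7; P(rainy | sunny) = 3/7; P(sunny | rainy) = 2/3.
P = 2/3 × 4/7 × 3/7 × 2/3 = 48/441 = 16/147.

16/147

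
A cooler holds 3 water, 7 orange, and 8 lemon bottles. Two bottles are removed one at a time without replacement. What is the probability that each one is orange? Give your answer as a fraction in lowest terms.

P = 7/18 × 6/17 = 42/306 = 7/51.

7/51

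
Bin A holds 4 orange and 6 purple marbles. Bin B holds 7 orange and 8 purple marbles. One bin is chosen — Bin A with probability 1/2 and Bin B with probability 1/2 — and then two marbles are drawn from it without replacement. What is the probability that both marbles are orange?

From Bin A: P(both orange) = (4/10)(3/9) = 2/15.
From Bin B: P(both orange) = (7/15)(6/14) = 1/5.
Total probability = (1/2)(2/15) + (1/2)(1/5) = 1/6.

1/6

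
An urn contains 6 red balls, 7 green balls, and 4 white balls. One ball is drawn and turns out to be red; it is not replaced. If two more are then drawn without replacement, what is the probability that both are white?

1/20

After the first draw, 4 of the remaining 16 balls are white.
P = 4/16 × 3/15 = 12/240 = 1/20.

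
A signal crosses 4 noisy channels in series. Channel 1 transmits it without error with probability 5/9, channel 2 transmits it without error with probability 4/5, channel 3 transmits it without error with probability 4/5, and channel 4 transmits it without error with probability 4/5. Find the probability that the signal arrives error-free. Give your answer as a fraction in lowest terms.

Each stage is reached only if all earlier stages succeed, so
P = 5/9 × 4/5 × 4/5 × 4/5 = 320/1125 = 64/225.

64/225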